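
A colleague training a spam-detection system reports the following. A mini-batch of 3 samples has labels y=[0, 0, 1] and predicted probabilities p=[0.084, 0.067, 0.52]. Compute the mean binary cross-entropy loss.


L[0] = -ln(1-0.084) = -ln(0.916) = 0.0877
L[1] = -ln(1-0.067) = -ln(0.933) = 0.0694
L[2] = -ln(0.52) = 0.6539
mean = (0.0877 + 0.0694 + 0.6539)/3 = 0.2703

0.2703


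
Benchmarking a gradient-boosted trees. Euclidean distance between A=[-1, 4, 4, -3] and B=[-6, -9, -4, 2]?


d = √((-1+ 6)² + (4+ 9)² + (4+ 4)² + (-3-2)²)
  = √(25 + 169 + 64 + 25)
  = √283 = 16.8226

16.8226


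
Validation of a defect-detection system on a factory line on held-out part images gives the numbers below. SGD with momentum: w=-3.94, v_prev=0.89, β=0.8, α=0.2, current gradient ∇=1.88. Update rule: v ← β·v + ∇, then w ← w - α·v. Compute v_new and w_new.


v_new = 0.8·0.89 + 1.88 = 0.712 + 1.88 = 2.592
w_new = -3.94 - 0.2·2.592 = -3.94 - 0.5184 = -4.4584

v_new=2.592, w_new=-4.4584


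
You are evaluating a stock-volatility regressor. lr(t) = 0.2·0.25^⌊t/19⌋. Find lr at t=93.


n_drops = ⌊93/19⌋ = 4
lr = 0.2·0.25^4 = 0.2·0.00390625 = 0.00078125

0.00078125


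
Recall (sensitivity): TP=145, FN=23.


Recall = TP/(TP+FN)
= 145/(145+23)
= 145/168 = 86.31%

86.31%


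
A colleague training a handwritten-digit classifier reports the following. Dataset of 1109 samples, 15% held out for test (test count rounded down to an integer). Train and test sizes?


Test = ⌊1109·15/100⌋ = 166
Train = 1109 - 166 = 943

Train: 943, Test: 166


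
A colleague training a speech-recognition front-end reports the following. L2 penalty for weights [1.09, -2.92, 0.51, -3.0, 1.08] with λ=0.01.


‖w‖₂² = (1.09)² + (-2.92)² + (0.51)² + (-3.0)² + (1.08)²
     = 1.1881 + 8.5264 + 0.2601 + 9 + 1.1664
     = 20.141
λ·‖w‖₂² = 0.01·20.141 = 0.20141

0.20141


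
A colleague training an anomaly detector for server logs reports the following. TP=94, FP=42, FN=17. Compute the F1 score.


Precision = 94/136 = 0.6912
Recall = 94/111 = 0.8468
F1 = 2·P·R/(P+R) = 2·TP/(2·TP+FP+FN) = 188/(188+42+17) = 188/247 = 0.7611

0.7611


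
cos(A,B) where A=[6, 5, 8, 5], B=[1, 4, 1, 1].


A·B = 6·1 + 5·4 + 8·1 + 5·1 = 39
‖A‖ = √150 = 12.2474, ‖B‖ = √19 = 4.3589
cos = 39/(√150·√19) = 39/√2850 = 0.7305

0.7305


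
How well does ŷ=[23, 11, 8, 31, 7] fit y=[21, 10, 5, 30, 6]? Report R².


ȳ = 14.4
SS_res = Σ(y-ŷ)² = 16
SS_tot = Σ(y-ȳ)² = 465.2
R² = 1 - SS_res/SS_tot = 1 - 0.0344 = 0.9656

0.9656


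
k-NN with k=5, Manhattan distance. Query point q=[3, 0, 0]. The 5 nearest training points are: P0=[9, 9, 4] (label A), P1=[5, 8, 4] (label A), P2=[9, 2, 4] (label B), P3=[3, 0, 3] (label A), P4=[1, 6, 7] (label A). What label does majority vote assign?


d(q,P0) = 19  (label A)
d(q,P1) = 14  (label A)
d(q,P2) = 12  (label B)
d(q,P3) = 3  (label A)
d(q,P4) = 15  (label A)
Votes: A=4, B=1
Majority → A

A


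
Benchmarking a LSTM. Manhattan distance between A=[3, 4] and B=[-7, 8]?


d = |3+ 7| + |4-8|
  = 10 + 4
  = 14

14


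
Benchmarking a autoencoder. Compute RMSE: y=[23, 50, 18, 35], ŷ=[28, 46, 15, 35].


MSE = 50/4 = 12.5
RMSE = √(50/4) = 3.5355

3.5355


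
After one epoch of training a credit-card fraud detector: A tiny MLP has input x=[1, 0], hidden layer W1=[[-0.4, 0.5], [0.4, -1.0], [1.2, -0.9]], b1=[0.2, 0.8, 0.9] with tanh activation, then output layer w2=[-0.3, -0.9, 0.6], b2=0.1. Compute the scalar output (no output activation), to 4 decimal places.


z1[0] = (-0.4)·(1) + (0.5)·(0) + 0.2 = -0.2
z1[1] = (0.4)·(1) + (-1.0)·(0) + 0.8 = 1.2
z1[2] = (1.2)·(1) + (-0.9)·(0) + 0.9 = 2.1
h = tanh(z1) = [-0.1974, 0.8337, 0.9705]
output = (-0.3)·(-0.1974) + (-0.9)·(0.8337) + (0.6)·(0.9705) + 0.1 = -0.0088

-0.0088


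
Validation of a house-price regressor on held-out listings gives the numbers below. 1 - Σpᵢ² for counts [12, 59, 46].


Probabilities: [12/117, 59/117, 46/117] ≈ [0.1026, 0.5043, 0.3932]
Σpᵢ² = (144 + 3481 + 2116)/117² = 5741/13689
Gini = 1 - Σpᵢ² = 1 - 5741/13689 = 0.5806

0.5806


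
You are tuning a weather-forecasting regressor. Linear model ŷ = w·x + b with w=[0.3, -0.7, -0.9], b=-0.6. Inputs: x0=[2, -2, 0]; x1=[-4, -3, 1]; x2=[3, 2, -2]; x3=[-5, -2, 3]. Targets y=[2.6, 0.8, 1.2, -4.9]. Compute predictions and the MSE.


ŷ0 = (0.3)·(2) + (-0.7)·(-2) + (-0.9)·(0) - 0.6 = 1.4
ŷ1 = (0.3)·(-4) + (-0.7)·(-3) + (-0.9)·(1) - 0.6 = -0.6
ŷ2 = (0.3)·(3) + (-0.7)·(2) + (-0.9)·(-2) - 0.6 = 0.7
ŷ3 = (0.3)·(-5) + (-0.7)·(-2) + (-0.9)·(3) - 0.6 = -3.4
errors² = [1.44, 1.96, 0.25, 2.25]
MSE = 5.9000/4 = 1.475

1.475


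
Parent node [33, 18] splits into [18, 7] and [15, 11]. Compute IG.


Parent = [33, 18], H_parent = 0.9367
H_left = 0.8555 (n=25), H_right = 0.9829 (n=26)
H_children = (25/51)·0.8555 + (26/51)·0.9829 = 0.9204
IG = 0.9367 - 0.9204 = 0.0163

0.0163


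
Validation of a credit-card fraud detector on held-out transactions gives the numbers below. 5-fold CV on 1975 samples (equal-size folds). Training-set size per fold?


Fold size = 1975/5 = 395
Training per fold = 1975 - 395 = 1580

1580


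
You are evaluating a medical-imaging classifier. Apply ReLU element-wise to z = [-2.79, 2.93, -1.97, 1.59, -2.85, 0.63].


ReLU(-2.79) = max(0, -2.79) = 0.0
ReLU(2.93) = max(0, 2.93) = 2.93
ReLU(-1.97) = max(0, -1.97) = 0.0
ReLU(1.59) = max(0, 1.59) = 1.59
ReLU(-2.85) = max(0, -2.85) = 0.0
ReLU(0.63) = max(0, 0.63) = 0.63
result = [0.0, 2.93, 0.0, 1.59, 0.0, 0.63]

[0.0, 2.93, 0.0, 1.59, 0.0, 0.63]


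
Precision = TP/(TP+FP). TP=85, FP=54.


Precision = TP/(TP+FP)
= 85/(85+54)
= 85/139 = 61.15%

61.15%


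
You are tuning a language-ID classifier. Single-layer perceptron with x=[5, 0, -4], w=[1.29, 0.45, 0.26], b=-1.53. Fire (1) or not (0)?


z = (5)·(1.29) + (0)·(0.45) + (-4)·(0.26) - 1.53
  = 3.88
step(z) = 1 (z≥0)

1


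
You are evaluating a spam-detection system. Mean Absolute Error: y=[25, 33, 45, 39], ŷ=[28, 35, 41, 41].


Absolute errors: |25-28|=3, |33-35|=2, |45-41|=4, |39-41|=2
Sum = 11
MAE = 11/4 = 11/4

11/4


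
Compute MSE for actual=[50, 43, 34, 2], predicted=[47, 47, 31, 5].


Squared errors: (50-47)²=9, (43-47)²=16, (34-31)²=9, (2-5)²=9
Sum = 43
MSE = 43/4 = 43/4

43/4


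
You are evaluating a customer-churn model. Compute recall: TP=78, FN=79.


Recall = TP/(TP+FN)
= 78/(78+79)
= 78/157 = 49.68%

49.68%


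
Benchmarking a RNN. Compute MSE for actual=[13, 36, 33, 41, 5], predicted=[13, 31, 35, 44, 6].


Squared errors: (13-13)²=0, (36-31)²=25, (33-35)²=4, (41-44)²=9, (5-6)²=1
Sum = 39
MSE = 39/5 = 39/5

39/5


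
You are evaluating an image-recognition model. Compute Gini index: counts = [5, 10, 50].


Probabilities: [5/65, 10/65, 50/65] ≈ [0.0769, 0.1538, 0.7692]
Σpᵢ² = (25 + 100 + 2500)/65² = 2625/4225
Gini = 1 - Σpᵢ² = 1 - 2625/4225 = 0.3787

0.3787


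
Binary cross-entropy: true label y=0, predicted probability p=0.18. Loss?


BCE = -[y·ln(p) + (1-y)·ln(1-p)]
= -0 - 1·ln(1-0.18)
= -ln(0.82) = 0.1985

0.1985


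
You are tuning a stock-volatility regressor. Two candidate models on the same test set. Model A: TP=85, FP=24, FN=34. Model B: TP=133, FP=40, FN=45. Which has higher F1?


Model A: P=85/109=0.7798, R=85/119=0.7143, F1=2PR/(P+R)=2TP/(2TP+FP+FN)=170/228=0.7456
Model B: P=133/173=0.7688, R=133/178=0.7472, F1=2PR/(P+R)=2TP/(2TP+FP+FN)=266/351=0.7578
0.7456 < 0.7578 → Model B

Model B


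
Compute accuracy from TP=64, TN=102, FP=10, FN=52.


Accuracy = (TP+TN)/(TP+TN+FP+FN)
= (64+102)/(228)
= 166/228 = 72.81%

72.81%


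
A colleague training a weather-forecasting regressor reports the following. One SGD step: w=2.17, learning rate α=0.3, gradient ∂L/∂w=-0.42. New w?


w_new = w - α·∇
= 2.17 - 0.3·-0.42
= 2.17 + 0.126
= 2.296

2.296


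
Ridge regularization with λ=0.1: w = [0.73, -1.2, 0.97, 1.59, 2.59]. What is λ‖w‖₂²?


‖w‖₂² = (0.73)² + (-1.2)² + (0.97)² + (1.59)² + (2.59)²
     = 0.5329 + 1.44 + 0.9409 + 2.5281 + 6.7081
     = 12.15
λ·‖w‖₂² = 0.1·12.15 = 1.215

1.215


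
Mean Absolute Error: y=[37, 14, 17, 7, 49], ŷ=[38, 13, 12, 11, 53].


Absolute errors: |37-38|=1, |14-13|=1, |17-12|=5, |7-11|=4, |49-53|=4
Sum = 15
MAE = 15/5 = 3

3


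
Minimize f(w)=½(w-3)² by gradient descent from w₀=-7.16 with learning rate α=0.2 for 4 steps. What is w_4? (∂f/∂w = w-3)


step 1: grad = -7.16-3 = -10.16; w = -7.16 - 0.2·(-10.16) = -5.128
step 2: grad = -5.128-3 = -8.128; w = -5.128 - 0.2·(-8.128) = -3.5024
step 3: grad = -3.5024-3 = -6.5024; w = -3.5024 - 0.2·(-6.5024) = -2.20192
step 4: grad = -2.20192-3 = -5.20192; w = -2.20192 - 0.2·(-5.20192) = -1.161536

-1.161536


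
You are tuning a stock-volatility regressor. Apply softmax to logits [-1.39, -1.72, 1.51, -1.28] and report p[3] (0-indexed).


Exponentials: e^-1.39=0.2491, e^-1.72=0.1791, e^1.51=4.5267, e^-1.28=0.278
Sum = 5.2329
Softmax = [0.0476, 0.0342, 0.8651, 0.0531]
p[3] = 0.278/5.2329 = 0.0531

0.0531


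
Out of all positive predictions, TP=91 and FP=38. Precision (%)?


Precision = TP/(TP+FP)
= 91/(91+38)
= 91/129 = 70.54%

70.54%


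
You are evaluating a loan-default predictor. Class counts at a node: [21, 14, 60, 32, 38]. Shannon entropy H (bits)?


Probabilities: [21/165, 14/165, 60/165, 32/165, 38/165] ≈ [0.1273, 0.0848, 0.3636, 0.1939, 0.2303]
H = -((21/165)·log₂(21/165) + (14/165)·log₂(14/165) + (60/165)·log₂(60/165) + (32/165)·log₂(32/165) + (38/165)·log₂(38/165))
  = 2.158 bits

2.158 bits


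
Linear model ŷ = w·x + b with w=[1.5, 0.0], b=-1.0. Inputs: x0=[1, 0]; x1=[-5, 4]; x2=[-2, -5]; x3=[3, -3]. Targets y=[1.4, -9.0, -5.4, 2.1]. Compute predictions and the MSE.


ŷ0 = (1.5)·(1) + (0.0)·(0) - 1.0 = 0.5
ŷ1 = (1.5)·(-5) + (0.0)·(4) - 1.0 = -8.5
ŷ2 = (1.5)·(-2) + (0.0)·(-5) - 1.0 = -4.0
ŷ3 = (1.5)·(3) + (0.0)·(-3) - 1.0 = 3.5
errors² = [0.81, 0.25, 1.96, 1.96]
MSE = 4.9800/4 = 1.245

1.245


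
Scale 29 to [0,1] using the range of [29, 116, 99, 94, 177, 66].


min=29, max=177
(29-29)/(177-29) = 0/148 = 0.0

0.0


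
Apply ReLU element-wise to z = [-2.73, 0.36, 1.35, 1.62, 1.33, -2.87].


ReLU(-2.73) = max(0, -2.73) = 0.0
ReLU(0.36) = max(0, 0.36) = 0.36
ReLU(1.35) = max(0, 1.35) = 1.35
ReLU(1.62) = max(0, 1.62) = 1.62
ReLU(1.33) = max(0, 1.33) = 1.33
ReLU(-2.87) = max(0, -2.87) = 0.0
result = [0.0, 0.36, 1.35, 1.62, 1.33, 0.0]

[0.0, 0.36, 1.35, 1.62, 1.33, 0.0]


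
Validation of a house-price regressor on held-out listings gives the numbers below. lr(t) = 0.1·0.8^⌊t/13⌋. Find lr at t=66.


n_drops = ⌊66/13⌋ = 5
lr = 0.1·0.8^5 = 0.1·0.32768 = 0.032768

0.032768


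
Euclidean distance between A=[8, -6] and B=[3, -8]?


d = √((8-3)² + (-6+ 8)²)
  = √(25 + 4)
  = √29 = 5.3852

5.3852


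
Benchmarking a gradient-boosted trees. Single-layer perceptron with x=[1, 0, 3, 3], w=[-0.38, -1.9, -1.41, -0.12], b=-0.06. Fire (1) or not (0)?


z = (1)·(-0.38) + (0)·(-1.9) + (3)·(-1.41) + (3)·(-0.12) - 0.06
  = -5.03
step(z) = 0 (z<0)

0


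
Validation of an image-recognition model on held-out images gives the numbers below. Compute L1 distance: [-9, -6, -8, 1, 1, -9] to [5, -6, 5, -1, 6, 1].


d = |-9-5| + |-6+ 6| + |-8-5| + |1+ 1| + |1-6| + |-9-1|
  = 14 + 0 + 13 + 2 + 5 + 10
  = 44

44


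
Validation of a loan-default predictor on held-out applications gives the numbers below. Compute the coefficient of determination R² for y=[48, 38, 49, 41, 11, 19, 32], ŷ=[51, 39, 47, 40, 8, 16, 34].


ȳ = 34
SS_res = Σ(y-ŷ)² = 37
SS_tot = Σ(y-ȳ)² = 1244
R² = 1 - SS_res/SS_tot = 1 - 0.0297 = 0.9703

0.9703


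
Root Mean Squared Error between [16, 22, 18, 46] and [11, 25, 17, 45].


MSE = 36/4 = 9
RMSE = √(36/4) = 3.0

3.0


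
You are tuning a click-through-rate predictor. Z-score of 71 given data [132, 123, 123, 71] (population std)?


μ = 112.25, σ = 24.0975
z = (71 - 112.25)/24.0975 = -1.7118

-1.7118


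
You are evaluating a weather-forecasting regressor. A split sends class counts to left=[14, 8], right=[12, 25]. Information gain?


Parent = [26, 33], H_parent = 0.9898
H_left = 0.9457 (n=22), H_right = 0.909 (n=37)
H_children = (22/59)·0.9457 + (37/59)·0.909 = 0.9227
IG = 0.9898 - 0.9227 = 0.0671

0.0671


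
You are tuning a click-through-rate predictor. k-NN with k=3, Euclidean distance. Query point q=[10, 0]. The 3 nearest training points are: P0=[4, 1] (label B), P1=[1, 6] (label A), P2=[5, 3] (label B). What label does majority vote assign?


d(q,P0) = 6.0828  (label B)
d(q,P1) = 10.8167  (label A)
d(q,P2) = 5.831  (label B)
Votes: A=1, B=2
Majority → B

B


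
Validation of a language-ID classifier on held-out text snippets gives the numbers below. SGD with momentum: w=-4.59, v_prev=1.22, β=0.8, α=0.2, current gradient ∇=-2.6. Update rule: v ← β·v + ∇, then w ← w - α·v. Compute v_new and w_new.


v_new = 0.8·1.22 - 2.6 = 0.976 - 2.6 = -1.624
w_new = -4.59 - 0.2·-1.624 = -4.59 + 0.3248 = -4.2652

v_new=-1.624, w_new=-4.2652


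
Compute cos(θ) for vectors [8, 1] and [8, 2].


A·B = 8·8 + 1·2 = 66
‖A‖ = √65 = 8.0623, ‖B‖ = √68 = 8.2462
cos = 66/(√65·√68) = 66/√4420 = 0.9927

0.9927


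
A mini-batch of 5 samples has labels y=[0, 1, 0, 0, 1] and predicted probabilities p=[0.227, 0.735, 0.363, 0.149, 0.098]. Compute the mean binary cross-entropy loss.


L[0] = -ln(1-0.227) = -ln(0.773) = 0.2575
L[1] = -ln(0.735) = 0.3079
L[2] = -ln(1-0.363) = -ln(0.637) = 0.451
L[3] = -ln(1-0.149) = -ln(0.851) = 0.1613
L[4] = -ln(0.098) = 2.3228
mean = (0.2575 + 0.3079 + 0.451 + 0.1613 + 2.3228)/5 = 0.7001

0.7001


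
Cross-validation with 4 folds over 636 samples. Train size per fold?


Fold size = 636/4 = 159
Training per fold = 636 - 159 = 477

477


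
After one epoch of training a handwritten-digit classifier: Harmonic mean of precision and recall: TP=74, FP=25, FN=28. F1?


Precision = 74/99 = 0.7475
Recall = 74/102 = 0.7255
F1 = 2·P·R/(P+R) = 2·TP/(2·TP+FP+FN) = 148/(148+25+28) = 148/201 = 0.7363

0.7363


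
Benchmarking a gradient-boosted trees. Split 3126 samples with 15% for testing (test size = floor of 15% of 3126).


Test = ⌊3126·15/100⌋ = 468
Train = 3126 - 468 = 2658

Train: 2658, Test: 468


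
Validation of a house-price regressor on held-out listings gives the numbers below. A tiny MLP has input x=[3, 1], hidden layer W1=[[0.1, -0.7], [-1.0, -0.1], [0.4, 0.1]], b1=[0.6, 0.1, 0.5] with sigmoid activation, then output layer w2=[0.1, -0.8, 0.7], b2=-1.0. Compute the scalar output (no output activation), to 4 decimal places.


z1[0] = (0.1)·(3) + (-0.7)·(1) + 0.6 = 0.2
z1[1] = (-1.0)·(3) + (-0.1)·(1) + 0.1 = -3.0
z1[2] = (0.4)·(3) + (0.1)·(1) + 0.5 = 1.8
h = sigmoid(z1) = [0.5498, 0.0474, 0.8581]
output = (0.1)·(0.5498) + (-0.8)·(0.0474) + (0.7)·(0.8581) - 1.0 = -0.3823

-0.3823


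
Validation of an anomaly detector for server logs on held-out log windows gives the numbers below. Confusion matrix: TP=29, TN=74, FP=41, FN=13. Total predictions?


Total = TP + TN + FP + FN
= 29 + 74 + 41 + 13
= 157
(Predicted positive: 70, predicted negative: 87)

157


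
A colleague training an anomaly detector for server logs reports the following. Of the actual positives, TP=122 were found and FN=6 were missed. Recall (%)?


Recall = TP/(TP+FN)
= 122/(122+6)
= 122/128 = 95.31%

95.31%


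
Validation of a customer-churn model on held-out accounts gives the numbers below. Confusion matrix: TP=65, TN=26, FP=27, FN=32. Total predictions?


Total = TP + TN + FP + FN
= 65 + 26 + 27 + 32
= 150
(Predicted positive: 92, predicted negative: 58)

150


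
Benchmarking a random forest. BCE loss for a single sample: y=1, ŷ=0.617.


BCE = -[y·ln(p) + (1-y)·ln(1-p)]
= -1·ln(0.617) - 0
= -ln(0.617) = 0.4829

0.4829


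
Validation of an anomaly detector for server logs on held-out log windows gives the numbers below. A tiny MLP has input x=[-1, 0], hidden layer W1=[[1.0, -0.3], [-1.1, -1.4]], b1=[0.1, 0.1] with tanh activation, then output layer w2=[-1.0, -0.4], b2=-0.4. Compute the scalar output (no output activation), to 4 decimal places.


z1[0] = (1.0)·(-1) + (-0.3)·(0) + 0.1 = -0.9
z1[1] = (-1.1)·(-1) + (-1.4)·(0) + 0.1 = 1.2
h = tanh(z1) = [-0.7163, 0.8337]
output = (-1.0)·(-0.7163) + (-0.4)·(0.8337) - 0.4 = -0.0172

-0.0172


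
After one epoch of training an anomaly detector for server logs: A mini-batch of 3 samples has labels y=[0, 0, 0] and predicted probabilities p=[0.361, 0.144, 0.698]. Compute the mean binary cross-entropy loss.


L[0] = -ln(1-0.361) = -ln(0.639) = 0.4479
L[1] = -ln(1-0.144) = -ln(0.856) = 0.1555
L[2] = -ln(1-0.698) = -ln(0.302) = 1.1973
mean = (0.4479 + 0.1555 + 1.1973)/3 = 0.6002

0.6002


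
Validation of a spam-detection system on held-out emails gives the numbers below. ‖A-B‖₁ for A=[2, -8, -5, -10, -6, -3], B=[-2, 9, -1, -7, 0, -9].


d = |2+ 2| + |-8-9| + |-5+ 1| + |-10+ 7| + |-6-0| + |-3+ 9|
  = 4 + 17 + 4 + 3 + 6 + 6
  = 40

40


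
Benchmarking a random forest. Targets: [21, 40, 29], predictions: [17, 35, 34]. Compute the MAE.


Absolute errors: |21-17|=4, |40-35|=5, |29-34|=5
Sum = 14
MAE = 14/3 = 14/3

14/3


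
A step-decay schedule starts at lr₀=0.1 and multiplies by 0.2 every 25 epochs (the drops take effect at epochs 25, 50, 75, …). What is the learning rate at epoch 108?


n_drops = ⌊108/25⌋ = 4
lr = 0.1·0.2^4 = 0.1·0.0016 = 0.00016

0.00016


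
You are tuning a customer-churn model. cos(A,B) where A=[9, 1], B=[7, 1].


A·B = 9·7 + 1·1 = 64
‖A‖ = √82 = 9.0554, ‖B‖ = √50 = 7.0711
cos = 64/(√82·√50) = 64/√4100 = 0.9995

0.9995


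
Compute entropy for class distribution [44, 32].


Probabilities: [44/76, 32/76] ≈ [0.5789, 0.4211]
H = -((44/76)·log₂(44/76) + (32/76)·log₂(32/76))
  = 0.9819 bits

0.9819 bits


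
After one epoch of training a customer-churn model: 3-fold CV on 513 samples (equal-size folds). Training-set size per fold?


Fold size = 513/3 = 171
Training per fold = 513 - 171 = 342

342


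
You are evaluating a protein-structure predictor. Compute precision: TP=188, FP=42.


Precision = TP/(TP+FP)
= 188/(188+42)
= 188/230 = 81.74%

81.74%


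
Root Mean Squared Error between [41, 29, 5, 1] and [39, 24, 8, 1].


MSE = 38/4 = 9.5
RMSE = √(38/4) = 3.0822

3.0822


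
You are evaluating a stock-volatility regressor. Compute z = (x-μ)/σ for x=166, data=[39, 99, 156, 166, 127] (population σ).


μ = 117.4, σ = 45.671
z = (166 - 117.4)/45.671 = 1.0641

1.0641


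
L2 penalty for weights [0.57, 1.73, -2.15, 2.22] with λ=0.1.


‖w‖₂² = (0.57)² + (1.73)² + (-2.15)² + (2.22)²
     = 0.3249 + 2.9929 + 4.6225 + 4.9284
     = 12.8687
λ·‖w‖₂² = 0.1·12.8687 = 1.28687

1.28687


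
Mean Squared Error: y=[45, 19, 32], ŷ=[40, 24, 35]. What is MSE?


Squared errors: (45-40)²=25, (19-24)²=25, (32-35)²=9
Sum = 59
MSE = 59/3 = 59/3

59/3


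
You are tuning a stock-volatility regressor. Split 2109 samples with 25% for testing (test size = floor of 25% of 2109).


Test = ⌊2109·25/100⌋ = 527
Train = 2109 - 527 = 1582

Train: 1582, Test: 527


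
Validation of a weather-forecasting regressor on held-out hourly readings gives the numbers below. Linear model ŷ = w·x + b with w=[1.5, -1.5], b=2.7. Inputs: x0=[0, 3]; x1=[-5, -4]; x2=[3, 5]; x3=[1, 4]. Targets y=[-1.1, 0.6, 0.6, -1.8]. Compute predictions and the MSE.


ŷ0 = (1.5)·(0) + (-1.5)·(3) + 2.7 = -1.8
ŷ1 = (1.5)·(-5) + (-1.5)·(-4) + 2.7 = 1.2
ŷ2 = (1.5)·(3) + (-1.5)·(5) + 2.7 = -0.3
ŷ3 = (1.5)·(1) + (-1.5)·(4) + 2.7 = -1.8
errors² = [0.49, 0.36, 0.81, 0.0]
MSE = 1.6600/4 = 0.415

0.415


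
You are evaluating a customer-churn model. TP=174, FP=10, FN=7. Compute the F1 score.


Precision = 174/184 = 0.9457
Recall = 174/181 = 0.9613
F1 = 2·P·R/(P+R) = 2·TP/(2·TP+FP+FN) = 348/(348+10+7) = 348/365 = 0.9534

0.9534


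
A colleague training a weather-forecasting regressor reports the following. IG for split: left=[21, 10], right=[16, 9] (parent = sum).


Parent = [37, 19], H_parent = 0.9241
H_left = 0.9072 (n=31), H_right = 0.9427 (n=25)
H_children = (31/56)·0.9072 + (25/56)·0.9427 = 0.923
IG = 0.9241 - 0.923 = 0.0011

0.0011


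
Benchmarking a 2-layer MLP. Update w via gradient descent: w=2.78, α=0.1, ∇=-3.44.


w_new = w - α·∇
= 2.78 - 0.1·-3.44
= 2.78 + 0.344
= 3.124

3.124


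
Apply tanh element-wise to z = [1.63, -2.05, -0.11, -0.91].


tanh(1.63) = 0.9261
tanh(-2.05) = -0.9674
tanh(-0.11) = -0.1096
tanh(-0.91) = -0.7211
result = [0.9261, -0.9674, -0.1096, -0.7211]

[0.9261, -0.9674, -0.1096, -0.7211]


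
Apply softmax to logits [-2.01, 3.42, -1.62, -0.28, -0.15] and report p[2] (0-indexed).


Exponentials: e^-2.01=0.134, e^3.42=30.5694, e^-1.62=0.1979, e^-0.28=0.7558, e^-0.15=0.8607
Sum = 32.5178
Softmax = [0.0041, 0.9401, 0.0061, 0.0232, 0.0265]
p[2] = 0.1979/32.5178 = 0.0061

0.0061


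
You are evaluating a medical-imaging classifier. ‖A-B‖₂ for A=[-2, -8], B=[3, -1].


d = √((-2-3)² + (-8+ 1)²)
  = √(25 + 49)
  = √74 = 8.6023

8.6023


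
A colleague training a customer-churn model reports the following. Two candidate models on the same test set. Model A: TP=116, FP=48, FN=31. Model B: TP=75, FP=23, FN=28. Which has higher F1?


Model A: P=116/164=0.7073, R=116/147=0.7891, F1=2PR/(P+R)=2TP/(2TP+FP+FN)=232/311=0.746
Model B: P=75/98=0.7653, R=75/103=0.7282, F1=2PR/(P+R)=2TP/(2TP+FP+FN)=150/201=0.7463
0.746 < 0.7463 → Model B

Model B


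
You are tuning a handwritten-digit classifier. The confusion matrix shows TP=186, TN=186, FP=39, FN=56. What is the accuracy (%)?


Accuracy = (TP+TN)/(TP+TN+FP+FN)
= (186+186)/(467)
= 372/467 = 79.66%

79.66%


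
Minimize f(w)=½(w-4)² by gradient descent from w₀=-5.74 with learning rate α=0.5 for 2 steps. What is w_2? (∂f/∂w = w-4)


step 1: grad = -5.74-4 = -9.74; w = -5.74 - 0.5·(-9.74) = -0.87
step 2: grad = -0.87-4 = -4.87; w = -0.87 - 0.5·(-4.87) = 1.565

1.565


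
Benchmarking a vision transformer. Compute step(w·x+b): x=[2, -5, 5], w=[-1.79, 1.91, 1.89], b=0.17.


z = (2)·(-1.79) + (-5)·(1.91) + (5)·(1.89) + 0.17
  = -3.51
step(z) = 0 (z<0)

0


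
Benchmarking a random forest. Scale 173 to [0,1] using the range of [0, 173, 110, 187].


min=0, max=187
(173-0)/(187-0) = 173/187 = 0.9251

0.9251


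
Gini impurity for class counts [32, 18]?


Probabilities: [32/50, 18/50] ≈ [0.64, 0.36]
Σpᵢ² = (1024 + 324)/50² = 1348/2500
Gini = 1 - Σpᵢ² = 1 - 1348/2500 = 0.4608

0.4608


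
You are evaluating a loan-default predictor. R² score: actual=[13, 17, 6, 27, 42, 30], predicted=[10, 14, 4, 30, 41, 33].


ȳ = 22.5
SS_res = Σ(y-ŷ)² = 41
SS_tot = Σ(y-ȳ)² = 849.5
R² = 1 - SS_res/SS_tot = 1 - 0.0483 = 0.9517

0.9517


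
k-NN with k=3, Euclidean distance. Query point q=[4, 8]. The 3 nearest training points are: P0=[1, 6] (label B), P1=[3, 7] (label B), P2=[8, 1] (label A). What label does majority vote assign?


d(q,P0) = 3.6056  (label B)
d(q,P1) = 1.4142  (label B)
d(q,P2) = 8.0623  (label A)
Votes: A=1, B=2
Majority → B

B


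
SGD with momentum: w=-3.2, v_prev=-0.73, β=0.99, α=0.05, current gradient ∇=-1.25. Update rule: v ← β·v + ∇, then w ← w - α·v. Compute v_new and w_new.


v_new = 0.99·-0.73 - 1.25 = -0.7227 - 1.25 = -1.9727
w_new = -3.2 - 0.05·-1.9727 = -3.2 + 0.098635 = -3.101365

v_new=-1.9727, w_new=-3.101365


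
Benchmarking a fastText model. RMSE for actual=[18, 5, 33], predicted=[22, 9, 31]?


MSE = 36/3 = 12
RMSE = √(36/3) = 3.4641

3.4641


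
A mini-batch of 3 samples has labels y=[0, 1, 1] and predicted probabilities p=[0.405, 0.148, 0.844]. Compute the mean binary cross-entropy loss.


L[0] = -ln(1-0.405) = -ln(0.595) = 0.5192
L[1] = -ln(0.148) = 1.9105
L[2] = -ln(0.844) = 0.1696
mean = (0.5192 + 1.9105 + 0.1696)/3 = 0.8664

0.8664


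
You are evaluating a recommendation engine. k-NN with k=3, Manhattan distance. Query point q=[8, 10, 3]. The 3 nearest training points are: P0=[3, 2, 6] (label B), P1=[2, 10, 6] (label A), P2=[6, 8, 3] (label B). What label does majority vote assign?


d(q,P0) = 16  (label B)
d(q,P1) = 9  (label A)
d(q,P2) = 4  (label B)
Votes: A=1, B=2
Majority → B

B


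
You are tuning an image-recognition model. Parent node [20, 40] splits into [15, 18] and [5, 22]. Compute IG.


Parent = [20, 40], H_parent = 0.9183
H_left = 0.994 (n=33), H_right = 0.6913 (n=27)
H_children = (33/60)·0.994 + (27/60)·0.6913 = 0.8578
IG = 0.9183 - 0.8578 = 0.0605

0.0605


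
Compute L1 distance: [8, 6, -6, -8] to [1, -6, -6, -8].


d = |8-1| + |6+ 6| + |-6+ 6| + |-8+ 8|
  = 7 + 12 + 0 + 0
  = 19

19


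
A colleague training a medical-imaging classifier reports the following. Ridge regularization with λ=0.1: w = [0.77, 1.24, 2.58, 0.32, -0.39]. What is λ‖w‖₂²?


‖w‖₂² = (0.77)² + (1.24)² + (2.58)² + (0.32)² + (-0.39)²
     = 0.5929 + 1.5376 + 6.6564 + 0.1024 + 0.1521
     = 9.0414
λ·‖w‖₂² = 0.1·9.0414 = 0.90414

0.90414


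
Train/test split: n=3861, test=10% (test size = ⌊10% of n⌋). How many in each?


Test = ⌊3861·10/100⌋ = 386
Train = 3861 - 386 = 3475

Train: 3475, Test: 386


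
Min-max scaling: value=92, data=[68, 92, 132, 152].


min=68, max=152
(92-68)/(152-68) = 24/84 = 0.2857

0.2857


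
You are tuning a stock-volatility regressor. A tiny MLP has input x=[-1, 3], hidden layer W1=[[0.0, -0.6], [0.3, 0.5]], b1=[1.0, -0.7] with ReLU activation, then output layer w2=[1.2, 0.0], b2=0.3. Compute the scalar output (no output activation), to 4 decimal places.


z1[0] = (0.0)·(-1) + (-0.6)·(3) + 1.0 = -0.8
z1[1] = (0.3)·(-1) + (0.5)·(3) - 0.7 = 0.5
h = ReLU(z1) = [0.0, 0.5]
output = (1.2)·(0.0) + (0.0)·(0.5) + 0.3 = 0.3

0.3


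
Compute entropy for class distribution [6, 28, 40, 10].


Probabilities: [6/84, 28/84, 40/84, 10/84] ≈ [0.0714, 0.3333, 0.4762, 0.119]
H = -((6/84)·log₂(6/84) + (28/84)·log₂(28/84) + (40/84)·log₂(40/84) + (10/84)·log₂(10/84))
  = 1.6755 bits

1.6755 bits


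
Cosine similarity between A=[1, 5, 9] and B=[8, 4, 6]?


A·B = 1·8 + 5·4 + 9·6 = 82
‖A‖ = √107 = 10.3441, ‖B‖ = √116 = 10.7703
cos = 82/(√107·√116) = 82/√12412 = 0.736

0.736


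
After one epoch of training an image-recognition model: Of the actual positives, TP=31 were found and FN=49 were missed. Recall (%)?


Recall = TP/(TP+FN)
= 31/(31+49)
= 31/80 = 38.75%

38.75%


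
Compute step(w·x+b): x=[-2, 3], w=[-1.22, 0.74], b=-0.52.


z = (-2)·(-1.22) + (3)·(0.74) - 0.52
  = 4.14
step(z) = 1 (z≥0)

1


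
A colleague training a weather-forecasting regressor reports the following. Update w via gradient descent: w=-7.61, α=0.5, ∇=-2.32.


w_new = w - α·∇
= -7.61 - 0.5·-2.32
= -7.61 + 1.16
= -6.45

-6.45


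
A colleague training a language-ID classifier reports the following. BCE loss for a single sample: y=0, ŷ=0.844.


BCE = -[y·ln(p) + (1-y)·ln(1-p)]
= -0 - 1·ln(1-0.844)
= -ln(0.156) = 1.8579

1.8579


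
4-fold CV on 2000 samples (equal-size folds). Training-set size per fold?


Fold size = 2000/4 = 500
Training per fold = 2000 - 500 = 1500

1500


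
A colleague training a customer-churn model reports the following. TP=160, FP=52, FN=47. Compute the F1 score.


Precision = 160/212 = 0.7547
Recall = 160/207 = 0.7729
F1 = 2·P·R/(P+R) = 2·TP/(2·TP+FP+FN) = 320/(320+52+47) = 320/419 = 0.7637

0.7637


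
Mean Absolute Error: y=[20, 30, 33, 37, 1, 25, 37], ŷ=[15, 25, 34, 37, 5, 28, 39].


Absolute errors: |20-15|=5, |30-25|=5, |33-34|=1, |37-37|=0, |1-5|=4, |25-28|=3, |37-39|=2
Sum = 20
MAE = 20/7 = 20/7

20/7


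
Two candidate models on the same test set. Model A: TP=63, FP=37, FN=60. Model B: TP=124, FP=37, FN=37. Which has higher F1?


Model A: P=63/100=0.63, R=63/123=0.5122, F1=2PR/(P+R)=2TP/(2TP+FP+FN)=126/223=0.565
Model B: P=124/161=0.7702, R=124/161=0.7702, F1=2PR/(P+R)=2TP/(2TP+FP+FN)=248/322=0.7702
0.565 < 0.7702 → Model B

Model B


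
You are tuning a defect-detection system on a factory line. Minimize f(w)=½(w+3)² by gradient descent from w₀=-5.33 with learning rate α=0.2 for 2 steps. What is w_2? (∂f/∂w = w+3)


step 1: grad = -5.33+3 = -2.33; w = -5.33 - 0.2·(-2.33) = -4.864
step 2: grad = -4.864+3 = -1.864; w = -4.864 - 0.2·(-1.864) = -4.4912

-4.4912


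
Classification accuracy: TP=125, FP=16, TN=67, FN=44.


Accuracy = (TP+TN)/(TP+TN+FP+FN)
= (125+67)/(252)
= 192/252 = 76.19%

76.19%


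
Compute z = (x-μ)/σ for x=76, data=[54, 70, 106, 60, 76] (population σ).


μ = 73.2, σ = 18.0931
z = (76 - 73.2)/18.0931 = 0.1548

0.1548


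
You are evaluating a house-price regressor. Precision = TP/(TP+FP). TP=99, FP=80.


Precision = TP/(TP+FP)
= 99/(99+80)
= 99/179 = 55.31%

55.31%


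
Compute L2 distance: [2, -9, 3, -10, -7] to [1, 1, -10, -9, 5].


d = √((2-1)² + (-9-1)² + (3+ 10)² + (-10+ 9)² + (-7-5)²)
  = √(1 + 100 + 169 + 1 + 144)
  = √415 = 20.3715

20.3715


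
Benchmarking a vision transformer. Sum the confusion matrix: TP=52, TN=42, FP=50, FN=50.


Total = TP + TN + FP + FN
= 52 + 42 + 50 + 50
= 194
(Predicted positive: 102, predicted negative: 92)

194


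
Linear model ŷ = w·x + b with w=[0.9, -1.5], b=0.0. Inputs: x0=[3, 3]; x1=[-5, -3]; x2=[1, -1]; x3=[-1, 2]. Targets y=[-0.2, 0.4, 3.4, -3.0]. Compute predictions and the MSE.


ŷ0 = (0.9)·(3) + (-1.5)·(3) + 0.0 = -1.8
ŷ1 = (0.9)·(-5) + (-1.5)·(-3) + 0.0 = 0.0
ŷ2 = (0.9)·(1) + (-1.5)·(-1) + 0.0 = 2.4
ŷ3 = (0.9)·(-1) + (-1.5)·(2) + 0.0 = -3.9
errors² = [2.56, 0.16, 1.0, 0.81]
MSE = 4.5300/4 = 1.1325

1.1325


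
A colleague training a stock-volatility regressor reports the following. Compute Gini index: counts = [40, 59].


Probabilities: [40/99, 59/99] ≈ [0.404, 0.596]
Σpᵢ² = (1600 + 3481)/99² = 5081/9801
Gini = 1 - Σpᵢ² = 1 - 5081/9801 = 0.4816

0.4816


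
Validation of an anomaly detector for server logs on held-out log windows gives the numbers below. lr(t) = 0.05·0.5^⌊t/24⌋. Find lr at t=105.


n_drops = ⌊105/24⌋ = 4
lr = 0.05·0.5^4 = 0.05·0.0625 = 0.003125

0.003125


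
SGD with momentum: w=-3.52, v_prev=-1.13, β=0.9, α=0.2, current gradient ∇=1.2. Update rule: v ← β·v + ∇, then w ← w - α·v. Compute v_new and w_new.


v_new = 0.9·-1.13 + 1.2 = -1.017 + 1.2 = 0.183
w_new = -3.52 - 0.2·0.183 = -3.52 - 0.0366 = -3.5566

v_new=0.183, w_new=-3.5566


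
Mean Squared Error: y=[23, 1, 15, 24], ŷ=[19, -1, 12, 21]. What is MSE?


Squared errors: (23-19)²=16, (1+ 1)²=4, (15-12)²=9, (24-21)²=9
Sum = 38
MSE = 38/4 = 19/2

19/2


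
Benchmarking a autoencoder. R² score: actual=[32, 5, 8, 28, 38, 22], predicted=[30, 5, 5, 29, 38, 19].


ȳ = 22.1667
SS_res = Σ(y-ŷ)² = 23
SS_tot = Σ(y-ȳ)² = 876.83
R² = 1 - SS_res/SS_tot = 1 - 0.0262 = 0.9738

0.9738


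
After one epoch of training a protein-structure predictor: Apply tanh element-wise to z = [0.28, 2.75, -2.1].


tanh(0.28) = 0.2729
tanh(2.75) = 0.9919
tanh(-2.1) = -0.9705
result = [0.2729, 0.9919, -0.9705]

[0.2729, 0.9919, -0.9705]


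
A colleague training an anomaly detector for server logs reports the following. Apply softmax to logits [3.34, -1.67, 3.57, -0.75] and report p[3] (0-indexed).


Exponentials: e^3.34=28.2191, e^-1.67=0.1882, e^3.57=35.5166, e^-0.75=0.4724
Sum = 64.3963
Softmax = [0.4382, 0.0029, 0.5515, 0.0073]
p[3] = 0.4724/64.3963 = 0.0073

0.0073


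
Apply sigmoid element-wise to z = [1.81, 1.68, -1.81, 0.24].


σ(1.81) = 1/(1+e^-1.81) = 0.8594
σ(1.68) = 1/(1+e^-1.68) = 0.8429
σ(-1.81) = 1/(1+e^1.81) = 0.1406
σ(0.24) = 1/(1+e^-0.24) = 0.5597
result = [0.8594, 0.8429, 0.1406, 0.5597]

[0.8594, 0.8429, 0.1406, 0.5597]


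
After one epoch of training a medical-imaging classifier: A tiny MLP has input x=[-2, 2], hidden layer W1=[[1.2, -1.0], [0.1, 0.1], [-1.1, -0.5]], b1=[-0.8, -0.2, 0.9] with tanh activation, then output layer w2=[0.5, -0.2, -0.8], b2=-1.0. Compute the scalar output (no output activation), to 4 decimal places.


z1[0] = (1.2)·(-2) + (-1.0)·(2) - 0.8 = -5.2
z1[1] = (0.1)·(-2) + (0.1)·(2) - 0.2 = -0.2
z1[2] = (-1.1)·(-2) + (-0.5)·(2) + 0.9 = 2.1
h = tanh(z1) = [-0.9999, -0.1974, 0.9705]
output = (0.5)·(-0.9999) + (-0.2)·(-0.1974) + (-0.8)·(0.9705) - 1.0 = -2.2369

-2.2369


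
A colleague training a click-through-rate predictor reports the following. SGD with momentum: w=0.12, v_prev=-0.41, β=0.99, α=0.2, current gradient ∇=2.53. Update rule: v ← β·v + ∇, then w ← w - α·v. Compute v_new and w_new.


v_new = 0.99·-0.41 + 2.53 = -0.4059 + 2.53 = 2.1241
w_new = 0.12 - 0.2·2.1241 = 0.12 - 0.42482 = -0.30482

v_new=2.1241, w_new=-0.30482


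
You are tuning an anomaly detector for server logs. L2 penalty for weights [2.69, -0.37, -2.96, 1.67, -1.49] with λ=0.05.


‖w‖₂² = (2.69)² + (-0.37)² + (-2.96)² + (1.67)² + (-1.49)²
     = 7.2361 + 0.1369 + 8.7616 + 2.7889 + 2.2201
     = 21.1436
λ·‖w‖₂² = 0.05·21.1436 = 1.05718

1.05718


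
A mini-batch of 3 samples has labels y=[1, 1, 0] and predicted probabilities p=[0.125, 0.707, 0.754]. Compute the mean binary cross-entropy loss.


L[0] = -ln(0.125) = 2.0794
L[1] = -ln(0.707) = 0.3467
L[2] = -ln(1-0.754) = -ln(0.246) = 1.4024
mean = (2.0794 + 0.3467 + 1.4024)/3 = 1.2762

1.2762


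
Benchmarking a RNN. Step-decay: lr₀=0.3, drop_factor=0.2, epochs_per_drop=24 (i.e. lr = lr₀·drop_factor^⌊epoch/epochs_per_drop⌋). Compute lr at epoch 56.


n_drops = ⌊56/24⌋ = 2
lr = 0.3·0.2^2 = 0.3·0.04 = 0.012

0.012


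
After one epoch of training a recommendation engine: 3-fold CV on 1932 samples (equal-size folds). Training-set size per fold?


Fold size = 1932/3 = 644
Training per fold = 1932 - 644 = 1288

1288


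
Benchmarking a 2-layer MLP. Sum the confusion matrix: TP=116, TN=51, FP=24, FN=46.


Total = TP + TN + FP + FN
= 116 + 51 + 24 + 46
= 237
(Predicted positive: 140, predicted negative: 97)

237


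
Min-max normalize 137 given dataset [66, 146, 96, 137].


min=66, max=146
(137-66)/(146-66) = 71/80 = 0.8875

0.8875


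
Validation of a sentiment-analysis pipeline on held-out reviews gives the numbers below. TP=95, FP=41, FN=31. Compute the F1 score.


Precision = 95/136 = 0.6985
Recall = 95/126 = 0.754
F1 = 2·P·R/(P+R) = 2·TP/(2·TP+FP+FN) = 190/(190+41+31) = 190/262 = 0.7252

0.7252


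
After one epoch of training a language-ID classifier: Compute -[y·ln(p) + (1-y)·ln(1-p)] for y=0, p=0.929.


BCE = -[y·ln(p) + (1-y)·ln(1-p)]
= -0 - 1·ln(1-0.929)
= -ln(0.071) = 2.6451

2.6451


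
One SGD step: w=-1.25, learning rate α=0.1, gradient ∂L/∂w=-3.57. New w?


w_new = w - α·∇
= -1.25 - 0.1·-3.57
= -1.25 + 0.357
= -0.893

-0.893


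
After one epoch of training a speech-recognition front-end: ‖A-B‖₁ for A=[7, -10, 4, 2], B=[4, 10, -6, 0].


d = |7-4| + |-10-10| + |4+ 6| + |2-0|
  = 3 + 20 + 10 + 2
  = 35

35


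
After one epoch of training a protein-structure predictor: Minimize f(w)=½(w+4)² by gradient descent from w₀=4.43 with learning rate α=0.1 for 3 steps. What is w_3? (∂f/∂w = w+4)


step 1: grad = 4.43+4 = 8.43; w = 4.43 - 0.1·(8.43) = 3.587
step 2: grad = 3.587+4 = 7.587; w = 3.587 - 0.1·(7.587) = 2.8283
step 3: grad = 2.8283+4 = 6.8283; w = 2.8283 - 0.1·(6.8283) = 2.14547

2.14547


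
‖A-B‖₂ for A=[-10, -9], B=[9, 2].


d = √((-10-9)² + (-9-2)²)
  = √(361 + 121)
  = √482 = 21.9545

21.9545


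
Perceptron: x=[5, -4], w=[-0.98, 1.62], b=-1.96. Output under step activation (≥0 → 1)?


z = (5)·(-0.98) + (-4)·(1.62) - 1.96
  = -13.34
step(z) = 0 (z<0)

0


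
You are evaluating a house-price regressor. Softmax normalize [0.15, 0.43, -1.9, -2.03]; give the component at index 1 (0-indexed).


Exponentials: e^0.15=1.1618, e^0.43=1.5373, e^-1.9=0.1496, e^-2.03=0.1313
Sum = 2.98
Softmax = [0.3899, 0.5159, 0.0502, 0.0441]
p[1] = 1.5373/2.98 = 0.5159

0.5159


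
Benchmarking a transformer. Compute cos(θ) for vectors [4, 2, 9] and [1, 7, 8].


A·B = 4·1 + 2·7 + 9·8 = 90
‖A‖ = √101 = 10.0499, ‖B‖ = √114 = 10.6771
cos = 90/(√101·√114) = 90/√11514 = 0.8387

0.8387


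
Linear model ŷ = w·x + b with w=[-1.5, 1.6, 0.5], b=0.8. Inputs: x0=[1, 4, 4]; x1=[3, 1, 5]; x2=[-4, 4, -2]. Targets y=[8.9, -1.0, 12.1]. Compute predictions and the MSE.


ŷ0 = (-1.5)·(1) + (1.6)·(4) + (0.5)·(4) + 0.8 = 7.7
ŷ1 = (-1.5)·(3) + (1.6)·(1) + (0.5)·(5) + 0.8 = 0.4
ŷ2 = (-1.5)·(-4) + (1.6)·(4) + (0.5)·(-2) + 0.8 = 12.2
errors² = [1.44, 1.96, 0.01]
MSE = 3.4100/3 = 1.1367

1.1367


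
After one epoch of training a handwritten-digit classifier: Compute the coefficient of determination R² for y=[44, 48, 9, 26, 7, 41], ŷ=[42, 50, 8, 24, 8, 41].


ȳ = 29.1667
SS_res = Σ(y-ŷ)² = 14
SS_tot = Σ(y-ȳ)² = 1622.83
R² = 1 - SS_res/SS_tot = 1 - 0.0086 = 0.9914

0.9914


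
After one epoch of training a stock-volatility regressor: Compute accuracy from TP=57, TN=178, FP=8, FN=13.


Accuracy = (TP+TN)/(TP+TN+FP+FN)
= (57+178)/(256)
= 235/256 = 91.8%

91.8%


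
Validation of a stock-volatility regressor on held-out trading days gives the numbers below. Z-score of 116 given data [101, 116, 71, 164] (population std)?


μ = 113, σ = 33.608
z = (116 - 113)/33.608 = 0.0893

0.0893


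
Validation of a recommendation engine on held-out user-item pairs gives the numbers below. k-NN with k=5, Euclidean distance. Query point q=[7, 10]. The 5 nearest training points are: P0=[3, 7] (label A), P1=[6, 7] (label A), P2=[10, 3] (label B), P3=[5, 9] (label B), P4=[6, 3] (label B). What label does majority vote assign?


d(q,P0) = 5.0  (label A)
d(q,P1) = 3.1623  (label A)
d(q,P2) = 7.6158  (label B)
d(q,P3) = 2.2361  (label B)
d(q,P4) = 7.0711  (label B)
Votes: A=2, B=3
Majority → B

B


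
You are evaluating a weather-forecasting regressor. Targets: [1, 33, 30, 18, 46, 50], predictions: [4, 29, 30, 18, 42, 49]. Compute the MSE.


Squared errors: (1-4)²=9, (33-29)²=16, (30-30)²=0, (18-18)²=0, (46-42)²=16, (50-49)²=1
Sum = 42
MSE = 42/6 = 7

7


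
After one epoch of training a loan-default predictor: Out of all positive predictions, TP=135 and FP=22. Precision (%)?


Precision = TP/(TP+FP)
= 135/(135+22)
= 135/157 = 85.99%

85.99%


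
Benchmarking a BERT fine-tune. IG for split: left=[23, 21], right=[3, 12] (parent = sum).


Parent = [26, 33], H_parent = 0.9898
H_left = 0.9985 (n=44), H_right = 0.7219 (n=15)
H_children = (44/59)·0.9985 + (15/59)·0.7219 = 0.9282
IG = 0.9898 - 0.9282 = 0.0616

0.0616


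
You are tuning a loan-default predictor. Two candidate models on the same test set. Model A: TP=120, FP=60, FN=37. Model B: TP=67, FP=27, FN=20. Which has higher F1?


Model A: P=120/180=0.6667, R=120/157=0.7643, F1=2PR/(P+R)=2TP/(2TP+FP+FN)=240/337=0.7122
Model B: P=67/94=0.7128, R=67/87=0.7701, F1=2PR/(P+R)=2TP/(2TP+FP+FN)=134/181=0.7403
0.7122 < 0.7403 → Model B

Model B


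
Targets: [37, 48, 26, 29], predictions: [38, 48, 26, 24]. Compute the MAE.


Absolute errors: |37-38|=1, |48-48|=0, |26-26|=0, |29-24|=5
Sum = 6
MAE = 6/4 = 3/2

3/2


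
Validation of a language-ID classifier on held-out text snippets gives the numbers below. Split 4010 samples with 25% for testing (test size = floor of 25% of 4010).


Test = ⌊4010·25/100⌋ = 1002
Train = 4010 - 1002 = 3008

Train: 3008, Test: 1002
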